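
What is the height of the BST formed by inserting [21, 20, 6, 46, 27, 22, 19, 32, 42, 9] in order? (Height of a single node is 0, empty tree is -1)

Insertion order: [21, 20, 6, 46, 27, 22, 19, 32, 42, 9]
Tree (level-order array): [21, 20, 46, 6, None, 27, None, None, 19, 22, 32, 9, None, None, None, None, 42]
Compute height bottom-up (empty subtree = -1):
  height(9) = 1 + max(-1, -1) = 0
  height(19) = 1 + max(0, -1) = 1
  height(6) = 1 + max(-1, 1) = 2
  height(20) = 1 + max(2, -1) = 3
  height(22) = 1 + max(-1, -1) = 0
  height(42) = 1 + max(-1, -1) = 0
  height(32) = 1 + max(-1, 0) = 1
  height(27) = 1 + max(0, 1) = 2
  height(46) = 1 + max(2, -1) = 3
  height(21) = 1 + max(3, 3) = 4
Height = 4


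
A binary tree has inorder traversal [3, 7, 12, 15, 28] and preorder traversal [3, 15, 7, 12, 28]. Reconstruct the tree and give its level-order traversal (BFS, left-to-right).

Inorder:  [3, 7, 12, 15, 28]
Preorder: [3, 15, 7, 12, 28]
Algorithm: preorder visits root first, so consume preorder in order;
for each root, split the current inorder slice at that value into
left-subtree inorder and right-subtree inorder, then recurse.
Recursive splits:
  root=3; inorder splits into left=[], right=[7, 12, 15, 28]
  root=15; inorder splits into left=[7, 12], right=[28]
  root=7; inorder splits into left=[], right=[12]
  root=12; inorder splits into left=[], right=[]
  root=28; inorder splits into left=[], right=[]
Reconstructed level-order: [3, 15, 7, 28, 12]


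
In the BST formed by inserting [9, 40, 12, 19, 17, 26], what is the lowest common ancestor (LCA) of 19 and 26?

Tree insertion order: [9, 40, 12, 19, 17, 26]
Tree (level-order array): [9, None, 40, 12, None, None, 19, 17, 26]
In a BST, the LCA of p=19, q=26 is the first node v on the
root-to-leaf path with p <= v <= q (go left if both < v, right if both > v).
Walk from root:
  at 9: both 19 and 26 > 9, go right
  at 40: both 19 and 26 < 40, go left
  at 12: both 19 and 26 > 12, go right
  at 19: 19 <= 19 <= 26, this is the LCA
LCA = 19


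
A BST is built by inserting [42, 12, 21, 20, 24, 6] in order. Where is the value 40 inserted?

Starting tree (level order): [42, 12, None, 6, 21, None, None, 20, 24]
Insertion path: 42 -> 12 -> 21 -> 24
Result: insert 40 as right child of 24
Final tree (level order): [42, 12, None, 6, 21, None, None, 20, 24, None, None, None, 40]


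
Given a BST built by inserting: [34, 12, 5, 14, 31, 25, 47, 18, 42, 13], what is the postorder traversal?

Tree insertion order: [34, 12, 5, 14, 31, 25, 47, 18, 42, 13]
Tree (level-order array): [34, 12, 47, 5, 14, 42, None, None, None, 13, 31, None, None, None, None, 25, None, 18]
Postorder traversal: [5, 13, 18, 25, 31, 14, 12, 42, 47, 34]


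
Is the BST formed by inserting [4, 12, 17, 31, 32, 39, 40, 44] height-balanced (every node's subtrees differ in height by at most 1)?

Tree (level-order array): [4, None, 12, None, 17, None, 31, None, 32, None, 39, None, 40, None, 44]
Definition: a tree is height-balanced if, at every node, |h(left) - h(right)| <= 1 (empty subtree has height -1).
Bottom-up per-node check:
  node 44: h_left=-1, h_right=-1, diff=0 [OK], height=0
  node 40: h_left=-1, h_right=0, diff=1 [OK], height=1
  node 39: h_left=-1, h_right=1, diff=2 [FAIL (|-1-1|=2 > 1)], height=2
  node 32: h_left=-1, h_right=2, diff=3 [FAIL (|-1-2|=3 > 1)], height=3
  node 31: h_left=-1, h_right=3, diff=4 [FAIL (|-1-3|=4 > 1)], height=4
  node 17: h_left=-1, h_right=4, diff=5 [FAIL (|-1-4|=5 > 1)], height=5
  node 12: h_left=-1, h_right=5, diff=6 [FAIL (|-1-5|=6 > 1)], height=6
  node 4: h_left=-1, h_right=6, diff=7 [FAIL (|-1-6|=7 > 1)], height=7
Node 39 violates the condition: |-1 - 1| = 2 > 1.
Result: Not balanced


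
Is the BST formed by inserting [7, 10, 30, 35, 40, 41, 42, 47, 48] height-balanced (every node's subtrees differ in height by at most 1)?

Tree (level-order array): [7, None, 10, None, 30, None, 35, None, 40, None, 41, None, 42, None, 47, None, 48]
Definition: a tree is height-balanced if, at every node, |h(left) - h(right)| <= 1 (empty subtree has height -1).
Bottom-up per-node check:
  node 48: h_left=-1, h_right=-1, diff=0 [OK], height=0
  node 47: h_left=-1, h_right=0, diff=1 [OK], height=1
  node 42: h_left=-1, h_right=1, diff=2 [FAIL (|-1-1|=2 > 1)], height=2
  node 41: h_left=-1, h_right=2, diff=3 [FAIL (|-1-2|=3 > 1)], height=3
  node 40: h_left=-1, h_right=3, diff=4 [FAIL (|-1-3|=4 > 1)], height=4
  node 35: h_left=-1, h_right=4, diff=5 [FAIL (|-1-4|=5 > 1)], height=5
  node 30: h_left=-1, h_right=5, diff=6 [FAIL (|-1-5|=6 > 1)], height=6
  node 10: h_left=-1, h_right=6, diff=7 [FAIL (|-1-6|=7 > 1)], height=7
  node 7: h_left=-1, h_right=7, diff=8 [FAIL (|-1-7|=8 > 1)], height=8
Node 42 violates the condition: |-1 - 1| = 2 > 1.
Result: Not balanced


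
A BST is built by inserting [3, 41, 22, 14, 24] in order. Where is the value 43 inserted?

Starting tree (level order): [3, None, 41, 22, None, 14, 24]
Insertion path: 3 -> 41
Result: insert 43 as right child of 41
Final tree (level order): [3, None, 41, 22, 43, 14, 24]


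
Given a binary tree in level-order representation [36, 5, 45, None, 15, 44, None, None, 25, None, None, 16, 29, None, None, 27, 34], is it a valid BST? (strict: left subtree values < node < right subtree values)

Level-order array: [36, 5, 45, None, 15, 44, None, None, 25, None, None, 16, 29, None, None, 27, 34]
Validate using subtree bounds (lo, hi): at each node, require lo < value < hi,
then recurse left with hi=value and right with lo=value.
Preorder trace (stopping at first violation):
  at node 36 with bounds (-inf, +inf): OK
  at node 5 with bounds (-inf, 36): OK
  at node 15 with bounds (5, 36): OK
  at node 25 with bounds (15, 36): OK
  at node 16 with bounds (15, 25): OK
  at node 29 with bounds (25, 36): OK
  at node 27 with bounds (25, 29): OK
  at node 34 with bounds (29, 36): OK
  at node 45 with bounds (36, +inf): OK
  at node 44 with bounds (36, 45): OK
No violation found at any node.
Result: Valid BST


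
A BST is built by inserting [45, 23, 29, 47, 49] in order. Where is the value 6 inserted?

Starting tree (level order): [45, 23, 47, None, 29, None, 49]
Insertion path: 45 -> 23
Result: insert 6 as left child of 23
Final tree (level order): [45, 23, 47, 6, 29, None, 49]


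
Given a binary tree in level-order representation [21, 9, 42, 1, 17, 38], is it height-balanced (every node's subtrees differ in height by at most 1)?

Tree (level-order array): [21, 9, 42, 1, 17, 38]
Definition: a tree is height-balanced if, at every node, |h(left) - h(right)| <= 1 (empty subtree has height -1).
Bottom-up per-node check:
  node 1: h_left=-1, h_right=-1, diff=0 [OK], height=0
  node 17: h_left=-1, h_right=-1, diff=0 [OK], height=0
  node 9: h_left=0, h_right=0, diff=0 [OK], height=1
  node 38: h_left=-1, h_right=-1, diff=0 [OK], height=0
  node 42: h_left=0, h_right=-1, diff=1 [OK], height=1
  node 21: h_left=1, h_right=1, diff=0 [OK], height=2
All nodes satisfy the balance condition.
Result: Balanced


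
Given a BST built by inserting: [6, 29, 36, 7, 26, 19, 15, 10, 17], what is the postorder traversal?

Tree insertion order: [6, 29, 36, 7, 26, 19, 15, 10, 17]
Tree (level-order array): [6, None, 29, 7, 36, None, 26, None, None, 19, None, 15, None, 10, 17]
Postorder traversal: [10, 17, 15, 19, 26, 7, 36, 29, 6]


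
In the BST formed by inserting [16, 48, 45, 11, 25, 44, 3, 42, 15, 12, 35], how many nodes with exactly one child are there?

Tree built from: [16, 48, 45, 11, 25, 44, 3, 42, 15, 12, 35]
Tree (level-order array): [16, 11, 48, 3, 15, 45, None, None, None, 12, None, 25, None, None, None, None, 44, 42, None, 35]
Rule: These are nodes with exactly 1 non-null child.
Per-node child counts:
  node 16: 2 child(ren)
  node 11: 2 child(ren)
  node 3: 0 child(ren)
  node 15: 1 child(ren)
  node 12: 0 child(ren)
  node 48: 1 child(ren)
  node 45: 1 child(ren)
  node 25: 1 child(ren)
  node 44: 1 child(ren)
  node 42: 1 child(ren)
  node 35: 0 child(ren)
Matching nodes: [15, 48, 45, 25, 44, 42]
Count of nodes with exactly one child: 6


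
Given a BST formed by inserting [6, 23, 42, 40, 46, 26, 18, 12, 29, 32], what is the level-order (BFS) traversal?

Tree insertion order: [6, 23, 42, 40, 46, 26, 18, 12, 29, 32]
Tree (level-order array): [6, None, 23, 18, 42, 12, None, 40, 46, None, None, 26, None, None, None, None, 29, None, 32]
BFS from the root, enqueuing left then right child of each popped node:
  queue [6] -> pop 6, enqueue [23], visited so far: [6]
  queue [23] -> pop 23, enqueue [18, 42], visited so far: [6, 23]
  queue [18, 42] -> pop 18, enqueue [12], visited so far: [6, 23, 18]
  queue [42, 12] -> pop 42, enqueue [40, 46], visited so far: [6, 23, 18, 42]
  queue [12, 40, 46] -> pop 12, enqueue [none], visited so far: [6, 23, 18, 42, 12]
  queue [40, 46] -> pop 40, enqueue [26], visited so far: [6, 23, 18, 42, 12, 40]
  queue [46, 26] -> pop 46, enqueue [none], visited so far: [6, 23, 18, 42, 12, 40, 46]
  queue [26] -> pop 26, enqueue [29], visited so far: [6, 23, 18, 42, 12, 40, 46, 26]
  queue [29] -> pop 29, enqueue [32], visited so far: [6, 23, 18, 42, 12, 40, 46, 26, 29]
  queue [32] -> pop 32, enqueue [none], visited so far: [6, 23, 18, 42, 12, 40, 46, 26, 29, 32]
Result: [6, 23, 18, 42, 12, 40, 46, 26, 29, 32]


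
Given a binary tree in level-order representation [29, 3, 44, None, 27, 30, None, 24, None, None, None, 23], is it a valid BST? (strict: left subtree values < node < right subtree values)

Level-order array: [29, 3, 44, None, 27, 30, None, 24, None, None, None, 23]
Validate using subtree bounds (lo, hi): at each node, require lo < value < hi,
then recurse left with hi=value and right with lo=value.
Preorder trace (stopping at first violation):
  at node 29 with bounds (-inf, +inf): OK
  at node 3 with bounds (-inf, 29): OK
  at node 27 with bounds (3, 29): OK
  at node 24 with bounds (3, 27): OK
  at node 23 with bounds (3, 24): OK
  at node 44 with bounds (29, +inf): OK
  at node 30 with bounds (29, 44): OK
No violation found at any node.
Result: Valid BST


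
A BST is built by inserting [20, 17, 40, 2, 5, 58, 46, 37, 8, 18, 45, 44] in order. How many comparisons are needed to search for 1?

Search path for 1: 20 -> 17 -> 2
Found: False
Comparisons: 3


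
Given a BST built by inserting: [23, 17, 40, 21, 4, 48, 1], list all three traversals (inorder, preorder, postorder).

Tree insertion order: [23, 17, 40, 21, 4, 48, 1]
Tree (level-order array): [23, 17, 40, 4, 21, None, 48, 1]
Inorder (L, root, R): [1, 4, 17, 21, 23, 40, 48]
Preorder (root, L, R): [23, 17, 4, 1, 21, 40, 48]
Postorder (L, R, root): [1, 4, 21, 17, 48, 40, 23]


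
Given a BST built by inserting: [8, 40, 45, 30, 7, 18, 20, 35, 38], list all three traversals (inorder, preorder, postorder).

Tree insertion order: [8, 40, 45, 30, 7, 18, 20, 35, 38]
Tree (level-order array): [8, 7, 40, None, None, 30, 45, 18, 35, None, None, None, 20, None, 38]
Inorder (L, root, R): [7, 8, 18, 20, 30, 35, 38, 40, 45]
Preorder (root, L, R): [8, 7, 40, 30, 18, 20, 35, 38, 45]
Postorder (L, R, root): [7, 20, 18, 38, 35, 30, 45, 40, 8]


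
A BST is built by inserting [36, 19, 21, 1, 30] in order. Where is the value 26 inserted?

Starting tree (level order): [36, 19, None, 1, 21, None, None, None, 30]
Insertion path: 36 -> 19 -> 21 -> 30
Result: insert 26 as left child of 30
Final tree (level order): [36, 19, None, 1, 21, None, None, None, 30, 26]


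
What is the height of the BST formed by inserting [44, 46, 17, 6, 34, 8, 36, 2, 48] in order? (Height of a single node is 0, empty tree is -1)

Insertion order: [44, 46, 17, 6, 34, 8, 36, 2, 48]
Tree (level-order array): [44, 17, 46, 6, 34, None, 48, 2, 8, None, 36]
Compute height bottom-up (empty subtree = -1):
  height(2) = 1 + max(-1, -1) = 0
  height(8) = 1 + max(-1, -1) = 0
  height(6) = 1 + max(0, 0) = 1
  height(36) = 1 + max(-1, -1) = 0
  height(34) = 1 + max(-1, 0) = 1
  height(17) = 1 + max(1, 1) = 2
  height(48) = 1 + max(-1, -1) = 0
  height(46) = 1 + max(-1, 0) = 1
  height(44) = 1 + max(2, 1) = 3
Height = 3


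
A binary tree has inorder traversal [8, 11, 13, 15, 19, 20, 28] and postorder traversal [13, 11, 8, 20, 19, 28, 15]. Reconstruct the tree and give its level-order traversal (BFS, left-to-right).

Inorder:   [8, 11, 13, 15, 19, 20, 28]
Postorder: [13, 11, 8, 20, 19, 28, 15]
Algorithm: postorder visits root last, so walk postorder right-to-left;
each value is the root of the current inorder slice — split it at that
value, recurse on the right subtree first, then the left.
Recursive splits:
  root=15; inorder splits into left=[8, 11, 13], right=[19, 20, 28]
  root=28; inorder splits into left=[19, 20], right=[]
  root=19; inorder splits into left=[], right=[20]
  root=20; inorder splits into left=[], right=[]
  root=8; inorder splits into left=[], right=[11, 13]
  root=11; inorder splits into left=[], right=[13]
  root=13; inorder splits into left=[], right=[]
Reconstructed level-order: [15, 8, 28, 11, 19, 13, 20]


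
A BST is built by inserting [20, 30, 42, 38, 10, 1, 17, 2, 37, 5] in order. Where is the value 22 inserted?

Starting tree (level order): [20, 10, 30, 1, 17, None, 42, None, 2, None, None, 38, None, None, 5, 37]
Insertion path: 20 -> 30
Result: insert 22 as left child of 30
Final tree (level order): [20, 10, 30, 1, 17, 22, 42, None, 2, None, None, None, None, 38, None, None, 5, 37]


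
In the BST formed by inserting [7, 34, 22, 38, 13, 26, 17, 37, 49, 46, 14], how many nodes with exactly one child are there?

Tree built from: [7, 34, 22, 38, 13, 26, 17, 37, 49, 46, 14]
Tree (level-order array): [7, None, 34, 22, 38, 13, 26, 37, 49, None, 17, None, None, None, None, 46, None, 14]
Rule: These are nodes with exactly 1 non-null child.
Per-node child counts:
  node 7: 1 child(ren)
  node 34: 2 child(ren)
  node 22: 2 child(ren)
  node 13: 1 child(ren)
  node 17: 1 child(ren)
  node 14: 0 child(ren)
  node 26: 0 child(ren)
  node 38: 2 child(ren)
  node 37: 0 child(ren)
  node 49: 1 child(ren)
  node 46: 0 child(ren)
Matching nodes: [7, 13, 17, 49]
Count of nodes with exactly one child: 4


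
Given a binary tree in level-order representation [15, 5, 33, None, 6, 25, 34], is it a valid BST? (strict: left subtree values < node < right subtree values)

Level-order array: [15, 5, 33, None, 6, 25, 34]
Validate using subtree bounds (lo, hi): at each node, require lo < value < hi,
then recurse left with hi=value and right with lo=value.
Preorder trace (stopping at first violation):
  at node 15 with bounds (-inf, +inf): OK
  at node 5 with bounds (-inf, 15): OK
  at node 6 with bounds (5, 15): OK
  at node 33 with bounds (15, +inf): OK
  at node 25 with bounds (15, 33): OK
  at node 34 with bounds (33, +inf): OK
No violation found at any node.
Result: Valid BST


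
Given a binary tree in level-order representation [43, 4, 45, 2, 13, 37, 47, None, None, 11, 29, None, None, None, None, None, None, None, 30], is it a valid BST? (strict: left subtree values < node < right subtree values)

Level-order array: [43, 4, 45, 2, 13, 37, 47, None, None, 11, 29, None, None, None, None, None, None, None, 30]
Validate using subtree bounds (lo, hi): at each node, require lo < value < hi,
then recurse left with hi=value and right with lo=value.
Preorder trace (stopping at first violation):
  at node 43 with bounds (-inf, +inf): OK
  at node 4 with bounds (-inf, 43): OK
  at node 2 with bounds (-inf, 4): OK
  at node 13 with bounds (4, 43): OK
  at node 11 with bounds (4, 13): OK
  at node 29 with bounds (13, 43): OK
  at node 30 with bounds (29, 43): OK
  at node 45 with bounds (43, +inf): OK
  at node 37 with bounds (43, 45): VIOLATION
Node 37 violates its bound: not (43 < 37 < 45).
Result: Not a valid BST


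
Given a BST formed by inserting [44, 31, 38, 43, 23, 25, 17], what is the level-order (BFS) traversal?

Tree insertion order: [44, 31, 38, 43, 23, 25, 17]
Tree (level-order array): [44, 31, None, 23, 38, 17, 25, None, 43]
BFS from the root, enqueuing left then right child of each popped node:
  queue [44] -> pop 44, enqueue [31], visited so far: [44]
  queue [31] -> pop 31, enqueue [23, 38], visited so far: [44, 31]
  queue [23, 38] -> pop 23, enqueue [17, 25], visited so far: [44, 31, 23]
  queue [38, 17, 25] -> pop 38, enqueue [43], visited so far: [44, 31, 23, 38]
  queue [17, 25, 43] -> pop 17, enqueue [none], visited so far: [44, 31, 23, 38, 17]
  queue [25, 43] -> pop 25, enqueue [none], visited so far: [44, 31, 23, 38, 17, 25]
  queue [43] -> pop 43, enqueue [none], visited so far: [44, 31, 23, 38, 17, 25, 43]
Result: [44, 31, 23, 38, 17, 25, 43]


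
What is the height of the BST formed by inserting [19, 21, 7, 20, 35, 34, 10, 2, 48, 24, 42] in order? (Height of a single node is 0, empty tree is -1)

Insertion order: [19, 21, 7, 20, 35, 34, 10, 2, 48, 24, 42]
Tree (level-order array): [19, 7, 21, 2, 10, 20, 35, None, None, None, None, None, None, 34, 48, 24, None, 42]
Compute height bottom-up (empty subtree = -1):
  height(2) = 1 + max(-1, -1) = 0
  height(10) = 1 + max(-1, -1) = 0
  height(7) = 1 + max(0, 0) = 1
  height(20) = 1 + max(-1, -1) = 0
  height(24) = 1 + max(-1, -1) = 0
  height(34) = 1 + max(0, -1) = 1
  height(42) = 1 + max(-1, -1) = 0
  height(48) = 1 + max(0, -1) = 1
  height(35) = 1 + max(1, 1) = 2
  height(21) = 1 + max(0, 2) = 3
  height(19) = 1 + max(1, 3) = 4
Height = 4


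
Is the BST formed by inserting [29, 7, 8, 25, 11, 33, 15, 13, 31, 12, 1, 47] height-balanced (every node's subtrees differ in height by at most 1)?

Tree (level-order array): [29, 7, 33, 1, 8, 31, 47, None, None, None, 25, None, None, None, None, 11, None, None, 15, 13, None, 12]
Definition: a tree is height-balanced if, at every node, |h(left) - h(right)| <= 1 (empty subtree has height -1).
Bottom-up per-node check:
  node 1: h_left=-1, h_right=-1, diff=0 [OK], height=0
  node 12: h_left=-1, h_right=-1, diff=0 [OK], height=0
  node 13: h_left=0, h_right=-1, diff=1 [OK], height=1
  node 15: h_left=1, h_right=-1, diff=2 [FAIL (|1--1|=2 > 1)], height=2
  node 11: h_left=-1, h_right=2, diff=3 [FAIL (|-1-2|=3 > 1)], height=3
  node 25: h_left=3, h_right=-1, diff=4 [FAIL (|3--1|=4 > 1)], height=4
  node 8: h_left=-1, h_right=4, diff=5 [FAIL (|-1-4|=5 > 1)], height=5
  node 7: h_left=0, h_right=5, diff=5 [FAIL (|0-5|=5 > 1)], height=6
  node 31: h_left=-1, h_right=-1, diff=0 [OK], height=0
  node 47: h_left=-1, h_right=-1, diff=0 [OK], height=0
  node 33: h_left=0, h_right=0, diff=0 [OK], height=1
  node 29: h_left=6, h_right=1, diff=5 [FAIL (|6-1|=5 > 1)], height=7
Node 15 violates the condition: |1 - -1| = 2 > 1.
Result: Not balanced


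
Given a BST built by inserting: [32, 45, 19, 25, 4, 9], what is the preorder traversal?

Tree insertion order: [32, 45, 19, 25, 4, 9]
Tree (level-order array): [32, 19, 45, 4, 25, None, None, None, 9]
Preorder traversal: [32, 19, 4, 9, 25, 45]


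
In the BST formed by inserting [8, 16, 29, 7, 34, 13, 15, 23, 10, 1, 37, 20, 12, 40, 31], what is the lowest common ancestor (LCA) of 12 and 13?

Tree insertion order: [8, 16, 29, 7, 34, 13, 15, 23, 10, 1, 37, 20, 12, 40, 31]
Tree (level-order array): [8, 7, 16, 1, None, 13, 29, None, None, 10, 15, 23, 34, None, 12, None, None, 20, None, 31, 37, None, None, None, None, None, None, None, 40]
In a BST, the LCA of p=12, q=13 is the first node v on the
root-to-leaf path with p <= v <= q (go left if both < v, right if both > v).
Walk from root:
  at 8: both 12 and 13 > 8, go right
  at 16: both 12 and 13 < 16, go left
  at 13: 12 <= 13 <= 13, this is the LCA
LCA = 13


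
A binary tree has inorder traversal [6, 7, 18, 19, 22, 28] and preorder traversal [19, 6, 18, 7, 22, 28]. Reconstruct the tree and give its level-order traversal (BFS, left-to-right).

Inorder:  [6, 7, 18, 19, 22, 28]
Preorder: [19, 6, 18, 7, 22, 28]
Algorithm: preorder visits root first, so consume preorder in order;
for each root, split the current inorder slice at that value into
left-subtree inorder and right-subtree inorder, then recurse.
Recursive splits:
  root=19; inorder splits into left=[6, 7, 18], right=[22, 28]
  root=6; inorder splits into left=[], right=[7, 18]
  root=18; inorder splits into left=[7], right=[]
  root=7; inorder splits into left=[], right=[]
  root=22; inorder splits into left=[], right=[28]
  root=28; inorder splits into left=[], right=[]
Reconstructed level-order: [19, 6, 22, 18, 28, 7]


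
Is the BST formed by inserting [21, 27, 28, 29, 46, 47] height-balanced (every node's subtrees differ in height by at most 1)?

Tree (level-order array): [21, None, 27, None, 28, None, 29, None, 46, None, 47]
Definition: a tree is height-balanced if, at every node, |h(left) - h(right)| <= 1 (empty subtree has height -1).
Bottom-up per-node check:
  node 47: h_left=-1, h_right=-1, diff=0 [OK], height=0
  node 46: h_left=-1, h_right=0, diff=1 [OK], height=1
  node 29: h_left=-1, h_right=1, diff=2 [FAIL (|-1-1|=2 > 1)], height=2
  node 28: h_left=-1, h_right=2, diff=3 [FAIL (|-1-2|=3 > 1)], height=3
  node 27: h_left=-1, h_right=3, diff=4 [FAIL (|-1-3|=4 > 1)], height=4
  node 21: h_left=-1, h_right=4, diff=5 [FAIL (|-1-4|=5 > 1)], height=5
Node 29 violates the condition: |-1 - 1| = 2 > 1.
Result: Not balanced


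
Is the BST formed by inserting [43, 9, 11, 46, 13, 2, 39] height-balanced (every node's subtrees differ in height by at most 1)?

Tree (level-order array): [43, 9, 46, 2, 11, None, None, None, None, None, 13, None, 39]
Definition: a tree is height-balanced if, at every node, |h(left) - h(right)| <= 1 (empty subtree has height -1).
Bottom-up per-node check:
  node 2: h_left=-1, h_right=-1, diff=0 [OK], height=0
  node 39: h_left=-1, h_right=-1, diff=0 [OK], height=0
  node 13: h_left=-1, h_right=0, diff=1 [OK], height=1
  node 11: h_left=-1, h_right=1, diff=2 [FAIL (|-1-1|=2 > 1)], height=2
  node 9: h_left=0, h_right=2, diff=2 [FAIL (|0-2|=2 > 1)], height=3
  node 46: h_left=-1, h_right=-1, diff=0 [OK], height=0
  node 43: h_left=3, h_right=0, diff=3 [FAIL (|3-0|=3 > 1)], height=4
Node 11 violates the condition: |-1 - 1| = 2 > 1.
Result: Not balanced


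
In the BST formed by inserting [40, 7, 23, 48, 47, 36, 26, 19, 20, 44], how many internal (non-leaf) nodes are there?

Tree built from: [40, 7, 23, 48, 47, 36, 26, 19, 20, 44]
Tree (level-order array): [40, 7, 48, None, 23, 47, None, 19, 36, 44, None, None, 20, 26]
Rule: An internal node has at least one child.
Per-node child counts:
  node 40: 2 child(ren)
  node 7: 1 child(ren)
  node 23: 2 child(ren)
  node 19: 1 child(ren)
  node 20: 0 child(ren)
  node 36: 1 child(ren)
  node 26: 0 child(ren)
  node 48: 1 child(ren)
  node 47: 1 child(ren)
  node 44: 0 child(ren)
Matching nodes: [40, 7, 23, 19, 36, 48, 47]
Count of internal (non-leaf) nodes: 7


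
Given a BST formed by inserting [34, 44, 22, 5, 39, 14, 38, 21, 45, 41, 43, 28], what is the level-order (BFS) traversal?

Tree insertion order: [34, 44, 22, 5, 39, 14, 38, 21, 45, 41, 43, 28]
Tree (level-order array): [34, 22, 44, 5, 28, 39, 45, None, 14, None, None, 38, 41, None, None, None, 21, None, None, None, 43]
BFS from the root, enqueuing left then right child of each popped node:
  queue [34] -> pop 34, enqueue [22, 44], visited so far: [34]
  queue [22, 44] -> pop 22, enqueue [5, 28], visited so far: [34, 22]
  queue [44, 5, 28] -> pop 44, enqueue [39, 45], visited so far: [34, 22, 44]
  queue [5, 28, 39, 45] -> pop 5, enqueue [14], visited so far: [34, 22, 44, 5]
  queue [28, 39, 45, 14] -> pop 28, enqueue [none], visited so far: [34, 22, 44, 5, 28]
  queue [39, 45, 14] -> pop 39, enqueue [38, 41], visited so far: [34, 22, 44, 5, 28, 39]
  queue [45, 14, 38, 41] -> pop 45, enqueue [none], visited so far: [34, 22, 44, 5, 28, 39, 45]
  queue [14, 38, 41] -> pop 14, enqueue [21], visited so far: [34, 22, 44, 5, 28, 39, 45, 14]
  queue [38, 41, 21] -> pop 38, enqueue [none], visited so far: [34, 22, 44, 5, 28, 39, 45, 14, 38]
  queue [41, 21] -> pop 41, enqueue [43], visited so far: [34, 22, 44, 5, 28, 39, 45, 14, 38, 41]
  queue [21, 43] -> pop 21, enqueue [none], visited so far: [34, 22, 44, 5, 28, 39, 45, 14, 38, 41, 21]
  queue [43] -> pop 43, enqueue [none], visited so far: [34, 22, 44, 5, 28, 39, 45, 14, 38, 41, 21, 43]
Result: [34, 22, 44, 5, 28, 39, 45, 14, 38, 41, 21, 43]


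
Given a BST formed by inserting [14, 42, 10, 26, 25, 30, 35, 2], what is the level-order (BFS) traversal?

Tree insertion order: [14, 42, 10, 26, 25, 30, 35, 2]
Tree (level-order array): [14, 10, 42, 2, None, 26, None, None, None, 25, 30, None, None, None, 35]
BFS from the root, enqueuing left then right child of each popped node:
  queue [14] -> pop 14, enqueue [10, 42], visited so far: [14]
  queue [10, 42] -> pop 10, enqueue [2], visited so far: [14, 10]
  queue [42, 2] -> pop 42, enqueue [26], visited so far: [14, 10, 42]
  queue [2, 26] -> pop 2, enqueue [none], visited so far: [14, 10, 42, 2]
  queue [26] -> pop 26, enqueue [25, 30], visited so far: [14, 10, 42, 2, 26]
  queue [25, 30] -> pop 25, enqueue [none], visited so far: [14, 10, 42, 2, 26, 25]
  queue [30] -> pop 30, enqueue [35], visited so far: [14, 10, 42, 2, 26, 25, 30]
  queue [35] -> pop 35, enqueue [none], visited so far: [14, 10, 42, 2, 26, 25, 30, 35]
Result: [14, 10, 42, 2, 26, 25, 30, 35]


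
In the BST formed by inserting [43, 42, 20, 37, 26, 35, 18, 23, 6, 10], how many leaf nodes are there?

Tree built from: [43, 42, 20, 37, 26, 35, 18, 23, 6, 10]
Tree (level-order array): [43, 42, None, 20, None, 18, 37, 6, None, 26, None, None, 10, 23, 35]
Rule: A leaf has 0 children.
Per-node child counts:
  node 43: 1 child(ren)
  node 42: 1 child(ren)
  node 20: 2 child(ren)
  node 18: 1 child(ren)
  node 6: 1 child(ren)
  node 10: 0 child(ren)
  node 37: 1 child(ren)
  node 26: 2 child(ren)
  node 23: 0 child(ren)
  node 35: 0 child(ren)
Matching nodes: [10, 23, 35]
Count of leaf nodes: 3


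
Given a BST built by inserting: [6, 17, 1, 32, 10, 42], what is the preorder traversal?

Tree insertion order: [6, 17, 1, 32, 10, 42]
Tree (level-order array): [6, 1, 17, None, None, 10, 32, None, None, None, 42]
Preorder traversal: [6, 1, 17, 10, 32, 42]


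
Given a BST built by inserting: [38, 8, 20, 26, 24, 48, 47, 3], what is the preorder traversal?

Tree insertion order: [38, 8, 20, 26, 24, 48, 47, 3]
Tree (level-order array): [38, 8, 48, 3, 20, 47, None, None, None, None, 26, None, None, 24]
Preorder traversal: [38, 8, 3, 20, 26, 24, 48, 47]


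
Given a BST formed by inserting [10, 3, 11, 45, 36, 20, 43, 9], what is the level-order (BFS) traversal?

Tree insertion order: [10, 3, 11, 45, 36, 20, 43, 9]
Tree (level-order array): [10, 3, 11, None, 9, None, 45, None, None, 36, None, 20, 43]
BFS from the root, enqueuing left then right child of each popped node:
  queue [10] -> pop 10, enqueue [3, 11], visited so far: [10]
  queue [3, 11] -> pop 3, enqueue [9], visited so far: [10, 3]
  queue [11, 9] -> pop 11, enqueue [45], visited so far: [10, 3, 11]
  queue [9, 45] -> pop 9, enqueue [none], visited so far: [10, 3, 11, 9]
  queue [45] -> pop 45, enqueue [36], visited so far: [10, 3, 11, 9, 45]
  queue [36] -> pop 36, enqueue [20, 43], visited so far: [10, 3, 11, 9, 45, 36]
  queue [20, 43] -> pop 20, enqueue [none], visited so far: [10, 3, 11, 9, 45, 36, 20]
  queue [43] -> pop 43, enqueue [none], visited so far: [10, 3, 11, 9, 45, 36, 20, 43]
Result: [10, 3, 11, 9, 45, 36, 20, 43]


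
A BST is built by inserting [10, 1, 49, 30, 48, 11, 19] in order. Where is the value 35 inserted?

Starting tree (level order): [10, 1, 49, None, None, 30, None, 11, 48, None, 19]
Insertion path: 10 -> 49 -> 30 -> 48
Result: insert 35 as left child of 48
Final tree (level order): [10, 1, 49, None, None, 30, None, 11, 48, None, 19, 35]


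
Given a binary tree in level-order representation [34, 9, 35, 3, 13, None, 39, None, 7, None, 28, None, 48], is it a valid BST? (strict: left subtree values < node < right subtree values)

Level-order array: [34, 9, 35, 3, 13, None, 39, None, 7, None, 28, None, 48]
Validate using subtree bounds (lo, hi): at each node, require lo < value < hi,
then recurse left with hi=value and right with lo=value.
Preorder trace (stopping at first violation):
  at node 34 with bounds (-inf, +inf): OK
  at node 9 with bounds (-inf, 34): OK
  at node 3 with bounds (-inf, 9): OK
  at node 7 with bounds (3, 9): OK
  at node 13 with bounds (9, 34): OK
  at node 28 with bounds (13, 34): OK
  at node 35 with bounds (34, +inf): OK
  at node 39 with bounds (35, +inf): OK
  at node 48 with bounds (39, +inf): OK
No violation found at any node.
Result: Valid BST


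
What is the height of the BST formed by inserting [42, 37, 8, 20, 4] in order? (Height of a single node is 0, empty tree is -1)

Insertion order: [42, 37, 8, 20, 4]
Tree (level-order array): [42, 37, None, 8, None, 4, 20]
Compute height bottom-up (empty subtree = -1):
  height(4) = 1 + max(-1, -1) = 0
  height(20) = 1 + max(-1, -1) = 0
  height(8) = 1 + max(0, 0) = 1
  height(37) = 1 + max(1, -1) = 2
  height(42) = 1 + max(2, -1) = 3
Height = 3


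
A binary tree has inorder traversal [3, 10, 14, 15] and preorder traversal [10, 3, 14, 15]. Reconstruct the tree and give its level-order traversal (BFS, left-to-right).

Inorder:  [3, 10, 14, 15]
Preorder: [10, 3, 14, 15]
Algorithm: preorder visits root first, so consume preorder in order;
for each root, split the current inorder slice at that value into
left-subtree inorder and right-subtree inorder, then recurse.
Recursive splits:
  root=10; inorder splits into left=[3], right=[14, 15]
  root=3; inorder splits into left=[], right=[]
  root=14; inorder splits into left=[], right=[15]
  root=15; inorder splits into left=[], right=[]
Reconstructed level-order: [10, 3, 14, 15]


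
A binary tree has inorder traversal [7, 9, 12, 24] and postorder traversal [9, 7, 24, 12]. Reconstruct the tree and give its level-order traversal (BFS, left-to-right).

Inorder:   [7, 9, 12, 24]
Postorder: [9, 7, 24, 12]
Algorithm: postorder visits root last, so walk postorder right-to-left;
each value is the root of the current inorder slice — split it at that
value, recurse on the right subtree first, then the left.
Recursive splits:
  root=12; inorder splits into left=[7, 9], right=[24]
  root=24; inorder splits into left=[], right=[]
  root=7; inorder splits into left=[], right=[9]
  root=9; inorder splits into left=[], right=[]
Reconstructed level-order: [12, 7, 24, 9]


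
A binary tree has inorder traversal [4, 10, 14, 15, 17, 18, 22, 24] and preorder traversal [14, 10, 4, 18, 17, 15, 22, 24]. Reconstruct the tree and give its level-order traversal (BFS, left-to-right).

Inorder:  [4, 10, 14, 15, 17, 18, 22, 24]
Preorder: [14, 10, 4, 18, 17, 15, 22, 24]
Algorithm: preorder visits root first, so consume preorder in order;
for each root, split the current inorder slice at that value into
left-subtree inorder and right-subtree inorder, then recurse.
Recursive splits:
  root=14; inorder splits into left=[4, 10], right=[15, 17, 18, 22, 24]
  root=10; inorder splits into left=[4], right=[]
  root=4; inorder splits into left=[], right=[]
  root=18; inorder splits into left=[15, 17], right=[22, 24]
  root=17; inorder splits into left=[15], right=[]
  root=15; inorder splits into left=[], right=[]
  root=22; inorder splits into left=[], right=[24]
  root=24; inorder splits into left=[], right=[]
Reconstructed level-order: [14, 10, 18, 4, 17, 22, 15, 24]


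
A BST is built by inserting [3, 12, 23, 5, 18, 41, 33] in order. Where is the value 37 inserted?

Starting tree (level order): [3, None, 12, 5, 23, None, None, 18, 41, None, None, 33]
Insertion path: 3 -> 12 -> 23 -> 41 -> 33
Result: insert 37 as right child of 33
Final tree (level order): [3, None, 12, 5, 23, None, None, 18, 41, None, None, 33, None, None, 37]


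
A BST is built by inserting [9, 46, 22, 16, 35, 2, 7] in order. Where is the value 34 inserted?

Starting tree (level order): [9, 2, 46, None, 7, 22, None, None, None, 16, 35]
Insertion path: 9 -> 46 -> 22 -> 35
Result: insert 34 as left child of 35
Final tree (level order): [9, 2, 46, None, 7, 22, None, None, None, 16, 35, None, None, 34]


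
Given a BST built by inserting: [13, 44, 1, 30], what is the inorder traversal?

Tree insertion order: [13, 44, 1, 30]
Tree (level-order array): [13, 1, 44, None, None, 30]
Inorder traversal: [1, 13, 30, 44]


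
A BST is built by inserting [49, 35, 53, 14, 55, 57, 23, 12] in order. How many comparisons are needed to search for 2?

Search path for 2: 49 -> 35 -> 14 -> 12
Found: False
Comparisons: 4


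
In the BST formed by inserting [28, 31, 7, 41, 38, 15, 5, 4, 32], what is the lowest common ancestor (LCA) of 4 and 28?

Tree insertion order: [28, 31, 7, 41, 38, 15, 5, 4, 32]
Tree (level-order array): [28, 7, 31, 5, 15, None, 41, 4, None, None, None, 38, None, None, None, 32]
In a BST, the LCA of p=4, q=28 is the first node v on the
root-to-leaf path with p <= v <= q (go left if both < v, right if both > v).
Walk from root:
  at 28: 4 <= 28 <= 28, this is the LCA
LCA = 28


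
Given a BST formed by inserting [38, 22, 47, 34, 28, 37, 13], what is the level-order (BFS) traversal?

Tree insertion order: [38, 22, 47, 34, 28, 37, 13]
Tree (level-order array): [38, 22, 47, 13, 34, None, None, None, None, 28, 37]
BFS from the root, enqueuing left then right child of each popped node:
  queue [38] -> pop 38, enqueue [22, 47], visited so far: [38]
  queue [22, 47] -> pop 22, enqueue [13, 34], visited so far: [38, 22]
  queue [47, 13, 34] -> pop 47, enqueue [none], visited so far: [38, 22, 47]
  queue [13, 34] -> pop 13, enqueue [none], visited so far: [38, 22, 47, 13]
  queue [34] -> pop 34, enqueue [28, 37], visited so far: [38, 22, 47, 13, 34]
  queue [28, 37] -> pop 28, enqueue [none], visited so far: [38, 22, 47, 13, 34, 28]
  queue [37] -> pop 37, enqueue [none], visited so far: [38, 22, 47, 13, 34, 28, 37]
Result: [38, 22, 47, 13, 34, 28, 37]


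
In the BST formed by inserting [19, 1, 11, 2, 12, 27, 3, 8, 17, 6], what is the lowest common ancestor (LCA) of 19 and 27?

Tree insertion order: [19, 1, 11, 2, 12, 27, 3, 8, 17, 6]
Tree (level-order array): [19, 1, 27, None, 11, None, None, 2, 12, None, 3, None, 17, None, 8, None, None, 6]
In a BST, the LCA of p=19, q=27 is the first node v on the
root-to-leaf path with p <= v <= q (go left if both < v, right if both > v).
Walk from root:
  at 19: 19 <= 19 <= 27, this is the LCA
LCA = 19


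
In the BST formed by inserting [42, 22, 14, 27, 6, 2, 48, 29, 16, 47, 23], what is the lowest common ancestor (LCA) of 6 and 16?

Tree insertion order: [42, 22, 14, 27, 6, 2, 48, 29, 16, 47, 23]
Tree (level-order array): [42, 22, 48, 14, 27, 47, None, 6, 16, 23, 29, None, None, 2]
In a BST, the LCA of p=6, q=16 is the first node v on the
root-to-leaf path with p <= v <= q (go left if both < v, right if both > v).
Walk from root:
  at 42: both 6 and 16 < 42, go left
  at 22: both 6 and 16 < 22, go left
  at 14: 6 <= 14 <= 16, this is the LCA
LCA = 14


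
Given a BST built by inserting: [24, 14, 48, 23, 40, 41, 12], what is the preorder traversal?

Tree insertion order: [24, 14, 48, 23, 40, 41, 12]
Tree (level-order array): [24, 14, 48, 12, 23, 40, None, None, None, None, None, None, 41]
Preorder traversal: [24, 14, 12, 23, 48, 40, 41]


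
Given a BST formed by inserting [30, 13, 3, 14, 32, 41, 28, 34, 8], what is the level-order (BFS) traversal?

Tree insertion order: [30, 13, 3, 14, 32, 41, 28, 34, 8]
Tree (level-order array): [30, 13, 32, 3, 14, None, 41, None, 8, None, 28, 34]
BFS from the root, enqueuing left then right child of each popped node:
  queue [30] -> pop 30, enqueue [13, 32], visited so far: [30]
  queue [13, 32] -> pop 13, enqueue [3, 14], visited so far: [30, 13]
  queue [32, 3, 14] -> pop 32, enqueue [41], visited so far: [30, 13, 32]
  queue [3, 14, 41] -> pop 3, enqueue [8], visited so far: [30, 13, 32, 3]
  queue [14, 41, 8] -> pop 14, enqueue [28], visited so far: [30, 13, 32, 3, 14]
  queue [41, 8, 28] -> pop 41, enqueue [34], visited so far: [30, 13, 32, 3, 14, 41]
  queue [8, 28, 34] -> pop 8, enqueue [none], visited so far: [30, 13, 32, 3, 14, 41, 8]
  queue [28, 34] -> pop 28, enqueue [none], visited so far: [30, 13, 32, 3, 14, 41, 8, 28]
  queue [34] -> pop 34, enqueue [none], visited so far: [30, 13, 32, 3, 14, 41, 8, 28, 34]
Result: [30, 13, 32, 3, 14, 41, 8, 28, 34]


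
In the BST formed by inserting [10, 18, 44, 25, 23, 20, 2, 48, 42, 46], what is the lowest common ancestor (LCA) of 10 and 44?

Tree insertion order: [10, 18, 44, 25, 23, 20, 2, 48, 42, 46]
Tree (level-order array): [10, 2, 18, None, None, None, 44, 25, 48, 23, 42, 46, None, 20]
In a BST, the LCA of p=10, q=44 is the first node v on the
root-to-leaf path with p <= v <= q (go left if both < v, right if both > v).
Walk from root:
  at 10: 10 <= 10 <= 44, this is the LCA
LCA = 10


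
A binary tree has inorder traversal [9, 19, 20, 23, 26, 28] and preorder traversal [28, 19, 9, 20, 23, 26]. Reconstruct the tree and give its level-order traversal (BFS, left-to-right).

Inorder:  [9, 19, 20, 23, 26, 28]
Preorder: [28, 19, 9, 20, 23, 26]
Algorithm: preorder visits root first, so consume preorder in order;
for each root, split the current inorder slice at that value into
left-subtree inorder and right-subtree inorder, then recurse.
Recursive splits:
  root=28; inorder splits into left=[9, 19, 20, 23, 26], right=[]
  root=19; inorder splits into left=[9], right=[20, 23, 26]
  root=9; inorder splits into left=[], right=[]
  root=20; inorder splits into left=[], right=[23, 26]
  root=23; inorder splits into left=[], right=[26]
  root=26; inorder splits into left=[], right=[]
Reconstructed level-order: [28, 19, 9, 20, 23, 26]


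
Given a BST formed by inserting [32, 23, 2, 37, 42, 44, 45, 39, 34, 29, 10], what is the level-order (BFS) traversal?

Tree insertion order: [32, 23, 2, 37, 42, 44, 45, 39, 34, 29, 10]
Tree (level-order array): [32, 23, 37, 2, 29, 34, 42, None, 10, None, None, None, None, 39, 44, None, None, None, None, None, 45]
BFS from the root, enqueuing left then right child of each popped node:
  queue [32] -> pop 32, enqueue [23, 37], visited so far: [32]
  queue [23, 37] -> pop 23, enqueue [2, 29], visited so far: [32, 23]
  queue [37, 2, 29] -> pop 37, enqueue [34, 42], visited so far: [32, 23, 37]
  queue [2, 29, 34, 42] -> pop 2, enqueue [10], visited so far: [32, 23, 37, 2]
  queue [29, 34, 42, 10] -> pop 29, enqueue [none], visited so far: [32, 23, 37, 2, 29]
  queue [34, 42, 10] -> pop 34, enqueue [none], visited so far: [32, 23, 37, 2, 29, 34]
  queue [42, 10] -> pop 42, enqueue [39, 44], visited so far: [32, 23, 37, 2, 29, 34, 42]
  queue [10, 39, 44] -> pop 10, enqueue [none], visited so far: [32, 23, 37, 2, 29, 34, 42, 10]
  queue [39, 44] -> pop 39, enqueue [none], visited so far: [32, 23, 37, 2, 29, 34, 42, 10, 39]
  queue [44] -> pop 44, enqueue [45], visited so far: [32, 23, 37, 2, 29, 34, 42, 10, 39, 44]
  queue [45] -> pop 45, enqueue [none], visited so far: [32, 23, 37, 2, 29, 34, 42, 10, 39, 44, 45]
Result: [32, 23, 37, 2, 29, 34, 42, 10, 39, 44, 45]


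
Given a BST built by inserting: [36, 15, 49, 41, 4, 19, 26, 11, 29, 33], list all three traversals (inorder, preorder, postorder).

Tree insertion order: [36, 15, 49, 41, 4, 19, 26, 11, 29, 33]
Tree (level-order array): [36, 15, 49, 4, 19, 41, None, None, 11, None, 26, None, None, None, None, None, 29, None, 33]
Inorder (L, root, R): [4, 11, 15, 19, 26, 29, 33, 36, 41, 49]
Preorder (root, L, R): [36, 15, 4, 11, 19, 26, 29, 33, 49, 41]
Postorder (L, R, root): [11, 4, 33, 29, 26, 19, 15, 41, 49, 36]


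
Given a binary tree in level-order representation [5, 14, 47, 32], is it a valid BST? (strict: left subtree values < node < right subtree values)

Level-order array: [5, 14, 47, 32]
Validate using subtree bounds (lo, hi): at each node, require lo < value < hi,
then recurse left with hi=value and right with lo=value.
Preorder trace (stopping at first violation):
  at node 5 with bounds (-inf, +inf): OK
  at node 14 with bounds (-inf, 5): VIOLATION
Node 14 violates its bound: not (-inf < 14 < 5).
Result: Not a valid BST


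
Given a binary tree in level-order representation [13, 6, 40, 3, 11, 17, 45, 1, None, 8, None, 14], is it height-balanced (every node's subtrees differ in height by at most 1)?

Tree (level-order array): [13, 6, 40, 3, 11, 17, 45, 1, None, 8, None, 14]
Definition: a tree is height-balanced if, at every node, |h(left) - h(right)| <= 1 (empty subtree has height -1).
Bottom-up per-node check:
  node 1: h_left=-1, h_right=-1, diff=0 [OK], height=0
  node 3: h_left=0, h_right=-1, diff=1 [OK], height=1
  node 8: h_left=-1, h_right=-1, diff=0 [OK], height=0
  node 11: h_left=0, h_right=-1, diff=1 [OK], height=1
  node 6: h_left=1, h_right=1, diff=0 [OK], height=2
  node 14: h_left=-1, h_right=-1, diff=0 [OK], height=0
  node 17: h_left=0, h_right=-1, diff=1 [OK], height=1
  node 45: h_left=-1, h_right=-1, diff=0 [OK], height=0
  node 40: h_left=1, h_right=0, diff=1 [OK], height=2
  node 13: h_left=2, h_right=2, diff=0 [OK], height=3
All nodes satisfy the balance condition.
Result: Balanced
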